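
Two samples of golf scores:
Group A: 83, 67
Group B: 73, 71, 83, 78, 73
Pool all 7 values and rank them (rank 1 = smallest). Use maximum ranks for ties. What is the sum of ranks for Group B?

Sorted (ascending): 67, 71, 73, 73, 78, 83, 83
The 2 values of 73 occupy positions 3–4 → each gets rank 4.
The 2 values of 83 occupy positions 6–7 → each gets rank 7.
Group B values → pooled ranks: 73→4, 71→2, 83→7, 78→5, 73→4
Rank sum = 4 + 2 + 7 + 5 + 4 = 22

22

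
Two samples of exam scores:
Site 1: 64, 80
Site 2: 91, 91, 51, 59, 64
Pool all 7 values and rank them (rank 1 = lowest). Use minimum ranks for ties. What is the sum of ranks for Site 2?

Sorted (ascending): 51, 59, 64, 64, 80, 91, 91
The 2 values of 64 occupy positions 3–4 → each gets rank 3.
The 2 values of 91 occupy positions 6–7 → each gets rank 6.
Site 2 values → pooled ranks: 91→6, 91→6, 51→1, 59→2, 64→3
Rank sum = 6 + 6 + 1 + 2 + 3 = 18

18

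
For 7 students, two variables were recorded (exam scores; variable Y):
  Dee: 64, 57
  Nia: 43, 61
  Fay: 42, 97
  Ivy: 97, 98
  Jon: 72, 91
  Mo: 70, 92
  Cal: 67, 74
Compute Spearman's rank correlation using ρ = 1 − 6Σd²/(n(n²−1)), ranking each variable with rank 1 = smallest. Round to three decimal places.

Ranks of variable 1: 3, 2, 1, 7, 6, 5, 4
Ranks of variable 2: 1, 2, 6, 7, 4, 5, 3
d = r₁ − r₂: 2, 0, -5, 0, 2, 0, 1
d²: 4, 0, 25, 0, 4, 0, 1; Σd² = 34
ρ = 1 − 6·34/(7·48) = 1 − 204/336 = 0.393

0.393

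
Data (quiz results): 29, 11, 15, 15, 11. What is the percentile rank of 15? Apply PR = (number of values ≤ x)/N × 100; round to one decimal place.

N = 5.
Strictly below 15: 2. Equal to 15: 2.
PR = 4/5 × 100 = 80.0

80.0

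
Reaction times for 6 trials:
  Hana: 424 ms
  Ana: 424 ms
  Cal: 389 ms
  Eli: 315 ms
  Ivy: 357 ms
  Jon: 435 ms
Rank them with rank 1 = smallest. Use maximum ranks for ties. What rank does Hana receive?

Sorted (ascending): 315, 357, 389, 424, 424, 435
The 2 values of 424 occupy positions 4–5 → each gets rank 5.
Hana has value 424 ms → rank 5.

5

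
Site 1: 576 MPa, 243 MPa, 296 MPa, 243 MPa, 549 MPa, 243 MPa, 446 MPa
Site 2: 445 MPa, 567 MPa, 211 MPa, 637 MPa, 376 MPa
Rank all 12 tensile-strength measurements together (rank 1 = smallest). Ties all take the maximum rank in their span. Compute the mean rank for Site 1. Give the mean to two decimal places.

6.43

Sorted (ascending): 211, 243, 243, 243, 296, 376, 445, 446, 549, 567, 576, 637
The 3 values of 243 occupy positions 2–4 → each gets rank 4.
Site 1 values → pooled ranks: 576→11, 243→4, 296→5, 243→4, 549→9, 243→4, 446→8
Mean rank = (11 + 4 + 5 + 4 + 9 + 4 + 8) / 7 = 6.43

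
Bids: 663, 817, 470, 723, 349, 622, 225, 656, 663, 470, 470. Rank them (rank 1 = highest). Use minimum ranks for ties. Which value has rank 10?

349

Sorted (descending): 817, 723, 663, 663, 656, 622, 470, 470, 470, 349, 225
The 2 values of 663 occupy positions 3–4 → each gets rank 3.
The 3 values of 470 occupy positions 7–9 → each gets rank 7.
Rank 10 → value 349.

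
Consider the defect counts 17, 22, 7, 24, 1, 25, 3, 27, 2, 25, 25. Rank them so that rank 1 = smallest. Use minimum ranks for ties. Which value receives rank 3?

3

Sorted (ascending): 1, 2, 3, 7, 17, 22, 24, 25, 25, 25, 27
The 3 values of 25 occupy positions 8–10 → each gets rank 8.
Rank 3 → value 3.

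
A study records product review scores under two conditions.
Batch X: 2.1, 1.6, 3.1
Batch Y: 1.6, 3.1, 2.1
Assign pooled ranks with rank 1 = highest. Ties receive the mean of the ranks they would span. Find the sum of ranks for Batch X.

10.5

Sorted (descending): 3.1, 3.1, 2.1, 2.1, 1.6, 1.6
The 2 values of 3.1 occupy positions 1–2 → average rank (1+2)/2 = 1.5.
The 2 values of 2.1 occupy positions 3–4 → average rank (3+4)/2 = 3.5.
The 2 values of 1.6 occupy positions 5–6 → average rank (5+6)/2 = 5.5.
Batch X values → pooled ranks: 2.1→3.5, 1.6→5.5, 3.1→1.5
Rank sum = 3.5 + 5.5 + 1.5 = 10.5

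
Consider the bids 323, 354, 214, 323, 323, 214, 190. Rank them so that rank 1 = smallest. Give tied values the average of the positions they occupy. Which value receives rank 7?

Sorted (ascending): 190, 214, 214, 323, 323, 323, 354
The 2 values of 214 occupy positions 2–3 → average rank (2+3)/2 = 2.5.
The 3 values of 323 occupy positions 4–6 → average rank 5.
Rank 7 → value 354.

354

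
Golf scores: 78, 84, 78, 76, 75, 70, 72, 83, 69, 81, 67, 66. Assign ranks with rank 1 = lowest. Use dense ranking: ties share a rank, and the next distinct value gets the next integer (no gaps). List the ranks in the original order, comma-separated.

8, 11, 8, 7, 6, 4, 5, 10, 3, 9, 2, 1

Sorted (ascending): 66, 67, 69, 70, 72, 75, 76, 78, 78, 81, 83, 84
The 2 values of 78 share dense rank 8.
Remaining distinct values take the next consecutive integers.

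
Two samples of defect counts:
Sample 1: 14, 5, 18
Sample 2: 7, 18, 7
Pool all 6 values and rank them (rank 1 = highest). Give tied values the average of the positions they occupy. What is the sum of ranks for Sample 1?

10.5

Sorted (descending): 18, 18, 14, 7, 7, 5
The 2 values of 18 occupy positions 1–2 → average rank (1+2)/2 = 1.5.
The 2 values of 7 occupy positions 4–5 → average rank (4+5)/2 = 4.5.
Sample 1 values → pooled ranks: 14→3, 5→6, 18→1.5
Rank sum = 3 + 6 + 1.5 = 10.5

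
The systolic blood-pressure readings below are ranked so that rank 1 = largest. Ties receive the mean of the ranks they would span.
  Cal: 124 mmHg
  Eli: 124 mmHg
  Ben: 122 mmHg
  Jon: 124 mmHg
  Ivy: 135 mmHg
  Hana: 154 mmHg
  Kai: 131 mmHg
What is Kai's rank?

3

Sorted (descending): 154, 135, 131, 124, 124, 124, 122
The 3 values of 124 occupy positions 4–6 → average rank 5.
Kai has value 131 mmHg → rank 3.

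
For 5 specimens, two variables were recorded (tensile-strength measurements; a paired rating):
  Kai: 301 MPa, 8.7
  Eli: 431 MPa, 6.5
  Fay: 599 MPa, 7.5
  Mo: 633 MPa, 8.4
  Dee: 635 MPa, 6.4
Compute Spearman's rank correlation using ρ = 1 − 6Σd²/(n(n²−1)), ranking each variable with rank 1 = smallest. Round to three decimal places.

Ranks of variable 1: 1, 2, 3, 4, 5
Ranks of variable 2: 5, 2, 3, 4, 1
d = r₁ − r₂: -4, 0, 0, 0, 4
d²: 16, 0, 0, 0, 16; Σd² = 32
ρ = 1 − 6·32/(5·24) = 1 − 192/120 = -0.600

-0.600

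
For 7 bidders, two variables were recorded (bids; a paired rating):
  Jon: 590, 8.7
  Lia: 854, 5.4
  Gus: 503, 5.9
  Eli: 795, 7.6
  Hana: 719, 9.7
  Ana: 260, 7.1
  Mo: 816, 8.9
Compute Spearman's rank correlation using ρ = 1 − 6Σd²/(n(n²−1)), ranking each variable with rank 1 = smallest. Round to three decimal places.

0.036

Ranks of variable 1: 3, 7, 2, 5, 4, 1, 6
Ranks of variable 2: 5, 1, 2, 4, 7, 3, 6
d = r₁ − r₂: -2, 6, 0, 1, -3, -2, 0
d²: 4, 36, 0, 1, 9, 4, 0; Σd² = 54
ρ = 1 − 6·54/(7·48) = 1 − 324/336 = 0.036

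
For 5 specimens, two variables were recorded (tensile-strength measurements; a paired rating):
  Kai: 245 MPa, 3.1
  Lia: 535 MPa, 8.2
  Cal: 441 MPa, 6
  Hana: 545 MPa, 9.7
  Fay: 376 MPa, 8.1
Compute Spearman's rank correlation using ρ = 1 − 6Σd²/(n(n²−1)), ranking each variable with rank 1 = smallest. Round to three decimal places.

0.900

Ranks of variable 1: 1, 4, 3, 5, 2
Ranks of variable 2: 1, 4, 2, 5, 3
d = r₁ − r₂: 0, 0, 1, 0, -1
d²: 0, 0, 1, 0, 1; Σd² = 2
ρ = 1 − 6·2/(5·24) = 1 − 12/120 = 0.900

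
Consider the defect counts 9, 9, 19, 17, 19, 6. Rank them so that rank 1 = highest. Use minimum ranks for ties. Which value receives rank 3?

17

Sorted (descending): 19, 19, 17, 9, 9, 6
The 2 values of 19 occupy positions 1–2 → each gets rank 1.
The 2 values of 9 occupy positions 4–5 → each gets rank 4.
Rank 3 → value 17.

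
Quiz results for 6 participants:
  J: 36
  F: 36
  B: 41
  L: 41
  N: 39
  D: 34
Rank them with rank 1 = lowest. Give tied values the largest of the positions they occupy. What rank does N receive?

Sorted (ascending): 34, 36, 36, 39, 41, 41
The 2 values of 36 occupy positions 2–3 → each gets rank 3.
The 2 values of 41 occupy positions 5–6 → each gets rank 6.
N has value 39 → rank 4.

4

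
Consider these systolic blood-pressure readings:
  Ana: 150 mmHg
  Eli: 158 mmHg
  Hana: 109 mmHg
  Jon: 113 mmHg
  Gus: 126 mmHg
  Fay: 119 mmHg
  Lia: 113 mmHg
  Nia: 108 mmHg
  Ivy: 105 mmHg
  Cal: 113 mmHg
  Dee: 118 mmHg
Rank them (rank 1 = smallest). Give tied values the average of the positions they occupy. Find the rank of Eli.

Sorted (ascending): 105, 108, 109, 113, 113, 113, 118, 119, 126, 150, 158
The 3 values of 113 occupy positions 4–6 → average rank 5.
Eli has value 158 mmHg → rank 11.

11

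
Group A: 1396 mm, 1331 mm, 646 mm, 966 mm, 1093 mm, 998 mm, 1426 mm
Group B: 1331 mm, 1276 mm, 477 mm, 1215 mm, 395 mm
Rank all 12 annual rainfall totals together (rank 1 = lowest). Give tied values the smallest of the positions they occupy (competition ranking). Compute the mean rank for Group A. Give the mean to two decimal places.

7.14

Sorted (ascending): 395, 477, 646, 966, 998, 1093, 1215, 1276, 1331, 1331, 1396, 1426
The 2 values of 1331 occupy positions 9–10 → each gets rank 9.
Group A values → pooled ranks: 1396→11, 1331→9, 646→3, 966→4, 1093→6, 998→5, 1426→12
Mean rank = (11 + 9 + 3 + 4 + 6 + 5 + 12) / 7 = 7.14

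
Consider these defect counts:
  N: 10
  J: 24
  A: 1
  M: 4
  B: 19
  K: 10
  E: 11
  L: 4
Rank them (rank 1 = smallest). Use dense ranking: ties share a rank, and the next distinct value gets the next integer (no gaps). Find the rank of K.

Sorted (ascending): 1, 4, 4, 10, 10, 11, 19, 24
The 2 values of 4 share dense rank 2.
The 2 values of 10 share dense rank 3.
Remaining distinct values take the next consecutive integers.
K has value 10 → rank 3.

3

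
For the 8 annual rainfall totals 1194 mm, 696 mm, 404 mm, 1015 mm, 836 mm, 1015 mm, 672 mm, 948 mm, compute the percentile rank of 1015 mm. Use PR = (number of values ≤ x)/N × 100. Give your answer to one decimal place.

87.5

N = 8.
Strictly below 1015: 5. Equal to 1015: 2.
PR = 7/8 × 100 = 87.5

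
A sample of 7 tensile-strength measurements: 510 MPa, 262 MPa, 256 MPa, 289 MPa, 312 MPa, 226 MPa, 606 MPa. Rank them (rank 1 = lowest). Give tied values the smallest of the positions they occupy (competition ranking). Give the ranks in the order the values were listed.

6, 3, 2, 4, 5, 1, 7

Sorted (ascending): 226, 256, 262, 289, 312, 510, 606
No ties — each value takes its position as its rank.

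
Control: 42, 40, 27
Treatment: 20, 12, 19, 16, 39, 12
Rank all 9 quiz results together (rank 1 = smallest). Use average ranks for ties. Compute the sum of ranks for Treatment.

22

Sorted (ascending): 12, 12, 16, 19, 20, 27, 39, 40, 42
The 2 values of 12 occupy positions 1–2 → average rank (1+2)/2 = 1.5.
Treatment values → pooled ranks: 20→5, 12→1.5, 19→4, 16→3, 39→7, 12→1.5
Rank sum = 5 + 1.5 + 4 + 3 + 7 + 1.5 = 22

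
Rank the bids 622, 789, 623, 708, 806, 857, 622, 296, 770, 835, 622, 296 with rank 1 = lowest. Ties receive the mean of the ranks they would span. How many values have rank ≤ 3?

2

Sorted (ascending): 296, 296, 622, 622, 622, 623, 708, 770, 789, 806, 835, 857
The 2 values of 296 occupy positions 1–2 → average rank (1+2)/2 = 1.5.
The 3 values of 622 occupy positions 3–5 → average rank 4.
Ranks ≤ 3: {1.5, 1.5} → 2 values.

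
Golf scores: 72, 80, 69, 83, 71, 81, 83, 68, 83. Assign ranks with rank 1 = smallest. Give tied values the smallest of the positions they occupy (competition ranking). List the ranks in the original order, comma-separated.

4, 5, 2, 7, 3, 6, 7, 1, 7

Sorted (ascending): 68, 69, 71, 72, 80, 81, 83, 83, 83
The 3 values of 83 occupy positions 7–9 → each gets rank 7.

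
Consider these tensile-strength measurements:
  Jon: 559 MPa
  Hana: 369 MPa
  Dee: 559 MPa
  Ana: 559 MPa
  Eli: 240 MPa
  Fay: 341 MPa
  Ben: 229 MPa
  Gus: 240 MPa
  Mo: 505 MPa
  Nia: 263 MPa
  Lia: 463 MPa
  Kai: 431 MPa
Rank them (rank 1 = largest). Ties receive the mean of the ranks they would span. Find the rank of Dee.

Sorted (descending): 559, 559, 559, 505, 463, 431, 369, 341, 263, 240, 240, 229
The 3 values of 559 occupy positions 1–3 → average rank 2.
The 2 values of 240 occupy positions 10–11 → average rank (10+11)/2 = 10.5.
Dee has value 559 MPa → rank 2.

2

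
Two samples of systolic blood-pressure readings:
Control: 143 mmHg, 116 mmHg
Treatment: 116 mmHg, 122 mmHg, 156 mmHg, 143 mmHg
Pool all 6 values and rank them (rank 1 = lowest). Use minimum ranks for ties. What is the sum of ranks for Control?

5

Sorted (ascending): 116, 116, 122, 143, 143, 156
The 2 values of 116 occupy positions 1–2 → each gets rank 1.
The 2 values of 143 occupy positions 4–5 → each gets rank 4.
Control values → pooled ranks: 143→4, 116→1
Rank sum = 4 + 1 = 5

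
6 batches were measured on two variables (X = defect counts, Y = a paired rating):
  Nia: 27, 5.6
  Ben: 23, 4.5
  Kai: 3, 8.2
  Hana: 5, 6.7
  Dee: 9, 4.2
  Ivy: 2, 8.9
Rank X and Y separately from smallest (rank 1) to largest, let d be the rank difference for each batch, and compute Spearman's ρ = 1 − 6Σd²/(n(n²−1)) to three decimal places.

Ranks of variable 1: 6, 5, 2, 3, 4, 1
Ranks of variable 2: 3, 2, 5, 4, 1, 6
d = r₁ − r₂: 3, 3, -3, -1, 3, -5
d²: 9, 9, 9, 1, 9, 25; Σd² = 62
ρ = 1 − 6·62/(6·35) = 1 − 372/210 = -0.771

-0.771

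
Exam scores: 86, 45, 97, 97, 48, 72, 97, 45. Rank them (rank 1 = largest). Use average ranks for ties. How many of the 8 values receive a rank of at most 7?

6

Sorted (descending): 97, 97, 97, 86, 72, 48, 45, 45
The 3 values of 97 occupy positions 1–3 → average rank 2.
The 2 values of 45 occupy positions 7–8 → average rank (7+8)/2 = 7.5.
Ranks ≤ 7: {2, 2, 2, 4, 5, 6} → 6 values.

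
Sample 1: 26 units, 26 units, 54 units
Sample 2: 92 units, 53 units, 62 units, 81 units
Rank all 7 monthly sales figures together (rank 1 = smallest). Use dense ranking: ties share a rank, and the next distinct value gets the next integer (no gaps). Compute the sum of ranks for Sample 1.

5

Sorted (ascending): 26, 26, 53, 54, 62, 81, 92
The 2 values of 26 share dense rank 1.
Remaining distinct values take the next consecutive integers.
Sample 1 values → pooled ranks: 26→1, 26→1, 54→3
Rank sum = 1 + 1 + 3 = 5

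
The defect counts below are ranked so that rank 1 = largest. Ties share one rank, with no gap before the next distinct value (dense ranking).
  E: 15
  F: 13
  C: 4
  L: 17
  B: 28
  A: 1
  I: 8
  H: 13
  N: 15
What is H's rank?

4

Sorted (descending): 28, 17, 15, 15, 13, 13, 8, 4, 1
The 2 values of 15 share dense rank 3.
The 2 values of 13 share dense rank 4.
Remaining distinct values take the next consecutive integers.
H has value 13 → rank 4.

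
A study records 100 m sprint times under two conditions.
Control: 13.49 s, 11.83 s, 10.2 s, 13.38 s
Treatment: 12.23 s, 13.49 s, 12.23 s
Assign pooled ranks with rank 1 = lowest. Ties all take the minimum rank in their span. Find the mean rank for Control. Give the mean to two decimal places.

3.50

Sorted (ascending): 10.2, 11.83, 12.23, 12.23, 13.38, 13.49, 13.49
The 2 values of 12.23 occupy positions 3–4 → each gets rank 3.
The 2 values of 13.49 occupy positions 6–7 → each gets rank 6.
Control values → pooled ranks: 13.49→6, 11.83→2, 10.2→1, 13.38→5
Mean rank = (6 + 2 + 1 + 5) / 4 = 3.50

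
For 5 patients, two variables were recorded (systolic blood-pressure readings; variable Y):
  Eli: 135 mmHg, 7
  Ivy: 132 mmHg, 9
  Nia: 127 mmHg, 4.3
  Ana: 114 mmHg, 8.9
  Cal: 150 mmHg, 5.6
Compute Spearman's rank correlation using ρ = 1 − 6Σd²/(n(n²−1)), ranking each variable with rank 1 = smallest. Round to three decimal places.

-0.200

Ranks of variable 1: 4, 3, 2, 1, 5
Ranks of variable 2: 3, 5, 1, 4, 2
d = r₁ − r₂: 1, -2, 1, -3, 3
d²: 1, 4, 1, 9, 9; Σd² = 24
ρ = 1 − 6·24/(5·24) = 1 − 144/120 = -0.200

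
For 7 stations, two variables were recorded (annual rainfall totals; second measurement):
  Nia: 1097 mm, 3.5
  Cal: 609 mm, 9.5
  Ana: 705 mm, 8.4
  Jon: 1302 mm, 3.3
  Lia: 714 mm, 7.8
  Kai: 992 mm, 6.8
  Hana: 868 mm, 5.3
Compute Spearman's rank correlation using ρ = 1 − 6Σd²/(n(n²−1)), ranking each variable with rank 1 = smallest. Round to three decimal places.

-0.964

Ranks of variable 1: 6, 1, 2, 7, 3, 5, 4
Ranks of variable 2: 2, 7, 6, 1, 5, 4, 3
d = r₁ − r₂: 4, -6, -4, 6, -2, 1, 1
d²: 16, 36, 16, 36, 4, 1, 1; Σd² = 110
ρ = 1 − 6·110/(7·48) = 1 − 660/336 = -0.964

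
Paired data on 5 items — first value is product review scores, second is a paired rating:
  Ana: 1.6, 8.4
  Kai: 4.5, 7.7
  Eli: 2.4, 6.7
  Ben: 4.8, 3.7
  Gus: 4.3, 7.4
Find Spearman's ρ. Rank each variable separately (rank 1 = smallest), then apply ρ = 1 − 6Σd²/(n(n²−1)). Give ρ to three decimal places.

Ranks of variable 1: 1, 4, 2, 5, 3
Ranks of variable 2: 5, 4, 2, 1, 3
d = r₁ − r₂: -4, 0, 0, 4, 0
d²: 16, 0, 0, 16, 0; Σd² = 32
ρ = 1 − 6·32/(5·24) = 1 − 192/120 = -0.600

-0.600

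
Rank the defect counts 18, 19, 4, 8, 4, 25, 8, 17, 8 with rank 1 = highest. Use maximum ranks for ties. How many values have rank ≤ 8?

7

Sorted (descending): 25, 19, 18, 17, 8, 8, 8, 4, 4
The 3 values of 8 occupy positions 5–7 → each gets rank 7.
The 2 values of 4 occupy positions 8–9 → each gets rank 9.
Ranks ≤ 8: {1, 2, 3, 4, 7, 7, 7} → 7 values.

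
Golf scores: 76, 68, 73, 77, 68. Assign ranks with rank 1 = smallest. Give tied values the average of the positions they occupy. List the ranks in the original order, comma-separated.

Sorted (ascending): 68, 68, 73, 76, 77
The 2 values of 68 occupy positions 1–2 → average rank (1+2)/2 = 1.5.

4, 1.5, 3, 5, 1.5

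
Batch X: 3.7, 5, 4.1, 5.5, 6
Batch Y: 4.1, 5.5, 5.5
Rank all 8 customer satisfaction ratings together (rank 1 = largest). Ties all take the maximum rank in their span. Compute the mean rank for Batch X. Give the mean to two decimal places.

Sorted (descending): 6, 5.5, 5.5, 5.5, 5, 4.1, 4.1, 3.7
The 3 values of 5.5 occupy positions 2–4 → each gets rank 4.
The 2 values of 4.1 occupy positions 6–7 → each gets rank 7.
Batch X values → pooled ranks: 3.7→8, 5→5, 4.1→7, 5.5→4, 6→1
Mean rank = (8 + 5 + 7 + 4 + 1) / 5 = 5.00

5.00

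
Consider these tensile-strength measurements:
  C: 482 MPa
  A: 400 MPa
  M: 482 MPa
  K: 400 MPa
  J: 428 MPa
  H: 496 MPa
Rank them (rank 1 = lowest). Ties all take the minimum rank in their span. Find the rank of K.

Sorted (ascending): 400, 400, 428, 482, 482, 496
The 2 values of 400 occupy positions 1–2 → each gets rank 1.
The 2 values of 482 occupy positions 4–5 → each gets rank 4.
K has value 400 MPa → rank 1.

1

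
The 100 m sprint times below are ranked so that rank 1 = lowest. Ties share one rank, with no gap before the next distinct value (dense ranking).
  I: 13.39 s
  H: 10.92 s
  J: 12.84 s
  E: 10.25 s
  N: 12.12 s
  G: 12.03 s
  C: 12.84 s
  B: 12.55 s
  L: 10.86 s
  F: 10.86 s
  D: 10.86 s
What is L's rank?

Sorted (ascending): 10.25, 10.86, 10.86, 10.86, 10.92, 12.03, 12.12, 12.55, 12.84, 12.84, 13.39
The 3 values of 10.86 share dense rank 2.
The 2 values of 12.84 share dense rank 7.
Remaining distinct values take the next consecutive integers.
L has value 10.86 s → rank 2.

2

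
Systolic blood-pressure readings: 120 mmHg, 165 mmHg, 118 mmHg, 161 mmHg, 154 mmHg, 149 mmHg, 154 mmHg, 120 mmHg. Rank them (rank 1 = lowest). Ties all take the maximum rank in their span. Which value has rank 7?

161

Sorted (ascending): 118, 120, 120, 149, 154, 154, 161, 165
The 2 values of 120 occupy positions 2–3 → each gets rank 3.
The 2 values of 154 occupy positions 5–6 → each gets rank 6.
Rank 7 → value 161.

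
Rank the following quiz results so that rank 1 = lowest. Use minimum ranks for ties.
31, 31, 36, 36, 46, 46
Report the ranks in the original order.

Sorted (ascending): 31, 31, 36, 36, 46, 46
The 2 values of 31 occupy positions 1–2 → each gets rank 1.
The 2 values of 36 occupy positions 3–4 → each gets rank 3.
The 2 values of 46 occupy positions 5–6 → each gets rank 5.

1, 1, 3, 3, 5, 5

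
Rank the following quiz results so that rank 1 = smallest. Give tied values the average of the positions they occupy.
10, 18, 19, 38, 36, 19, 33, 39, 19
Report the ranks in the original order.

1, 2, 4, 8, 7, 4, 6, 9, 4

Sorted (ascending): 10, 18, 19, 19, 19, 33, 36, 38, 39
The 3 values of 19 occupy positions 3–5 → average rank 4.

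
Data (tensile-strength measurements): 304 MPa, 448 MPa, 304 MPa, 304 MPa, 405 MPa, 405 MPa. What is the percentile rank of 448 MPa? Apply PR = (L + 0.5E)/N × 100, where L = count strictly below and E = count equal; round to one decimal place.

N = 6.
Strictly below 448: 5. Equal to 448: 1.
PR = (5 + 0.5·1)/6 × 100 = 91.7

91.7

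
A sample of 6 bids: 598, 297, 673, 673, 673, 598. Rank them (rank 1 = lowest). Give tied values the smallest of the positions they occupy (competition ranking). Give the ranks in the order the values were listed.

Sorted (ascending): 297, 598, 598, 673, 673, 673
The 2 values of 598 occupy positions 2–3 → each gets rank 2.
The 3 values of 673 occupy positions 4–6 → each gets rank 4.

2, 1, 4, 4, 4, 2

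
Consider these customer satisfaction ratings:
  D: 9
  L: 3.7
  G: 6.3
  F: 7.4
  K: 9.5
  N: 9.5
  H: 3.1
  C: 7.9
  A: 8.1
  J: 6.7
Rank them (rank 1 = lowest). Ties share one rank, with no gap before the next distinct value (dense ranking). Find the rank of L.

Sorted (ascending): 3.1, 3.7, 6.3, 6.7, 7.4, 7.9, 8.1, 9, 9.5, 9.5
The 2 values of 9.5 share dense rank 9.
Remaining distinct values take the next consecutive integers.
L has value 3.7 → rank 2.

2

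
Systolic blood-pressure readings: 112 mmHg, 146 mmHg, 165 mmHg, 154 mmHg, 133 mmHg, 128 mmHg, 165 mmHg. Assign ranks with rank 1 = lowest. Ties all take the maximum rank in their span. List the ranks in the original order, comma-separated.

Sorted (ascending): 112, 128, 133, 146, 154, 165, 165
The 2 values of 165 occupy positions 6–7 → each gets rank 7.

1, 4, 7, 5, 3, 2, 7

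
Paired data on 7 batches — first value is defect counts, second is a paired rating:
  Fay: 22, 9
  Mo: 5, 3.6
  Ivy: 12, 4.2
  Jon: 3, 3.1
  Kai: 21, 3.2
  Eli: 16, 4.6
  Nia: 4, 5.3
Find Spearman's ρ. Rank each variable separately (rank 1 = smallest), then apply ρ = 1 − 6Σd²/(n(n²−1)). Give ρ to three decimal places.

0.429

Ranks of variable 1: 7, 3, 4, 1, 6, 5, 2
Ranks of variable 2: 7, 3, 4, 1, 2, 5, 6
d = r₁ − r₂: 0, 0, 0, 0, 4, 0, -4
d²: 0, 0, 0, 0, 16, 0, 16; Σd² = 32
ρ = 1 − 6·32/(7·48) = 1 − 192/336 = 0.429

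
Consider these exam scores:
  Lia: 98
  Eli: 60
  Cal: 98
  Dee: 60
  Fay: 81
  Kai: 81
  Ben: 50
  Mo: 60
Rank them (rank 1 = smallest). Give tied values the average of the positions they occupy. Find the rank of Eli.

3

Sorted (ascending): 50, 60, 60, 60, 81, 81, 98, 98
The 3 values of 60 occupy positions 2–4 → average rank 3.
The 2 values of 81 occupy positions 5–6 → average rank (5+6)/2 = 5.5.
The 2 values of 98 occupy positions 7–8 → average rank (7+8)/2 = 7.5.
Eli has value 60 → rank 3.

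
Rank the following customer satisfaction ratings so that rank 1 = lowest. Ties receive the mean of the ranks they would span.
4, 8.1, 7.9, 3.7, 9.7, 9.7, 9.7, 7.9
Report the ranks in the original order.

Sorted (ascending): 3.7, 4, 7.9, 7.9, 8.1, 9.7, 9.7, 9.7
The 2 values of 7.9 occupy positions 3–4 → average rank (3+4)/2 = 3.5.
The 3 values of 9.7 occupy positions 6–8 → average rank 7.

2, 5, 3.5, 1, 7, 7, 7, 3.5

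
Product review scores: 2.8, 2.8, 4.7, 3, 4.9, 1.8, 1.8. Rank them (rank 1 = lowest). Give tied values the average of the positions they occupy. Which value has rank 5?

3

Sorted (ascending): 1.8, 1.8, 2.8, 2.8, 3, 4.7, 4.9
The 2 values of 1.8 occupy positions 1–2 → average rank (1+2)/2 = 1.5.
The 2 values of 2.8 occupy positions 3–4 → average rank (3+4)/2 = 3.5.
Rank 5 → value 3.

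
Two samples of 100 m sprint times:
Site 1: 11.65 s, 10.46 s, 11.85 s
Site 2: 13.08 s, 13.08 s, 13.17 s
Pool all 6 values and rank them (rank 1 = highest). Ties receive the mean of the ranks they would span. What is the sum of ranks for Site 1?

15

Sorted (descending): 13.17, 13.08, 13.08, 11.85, 11.65, 10.46
The 2 values of 13.08 occupy positions 2–3 → average rank (2+3)/2 = 2.5.
Site 1 values → pooled ranks: 11.65→5, 10.46→6, 11.85→4
Rank sum = 5 + 6 + 4 = 15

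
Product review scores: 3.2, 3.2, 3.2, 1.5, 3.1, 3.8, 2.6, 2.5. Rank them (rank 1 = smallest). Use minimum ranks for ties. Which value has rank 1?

Sorted (ascending): 1.5, 2.5, 2.6, 3.1, 3.2, 3.2, 3.2, 3.8
The 3 values of 3.2 occupy positions 5–7 → each gets rank 5.
Rank 1 → value 1.5.

1.5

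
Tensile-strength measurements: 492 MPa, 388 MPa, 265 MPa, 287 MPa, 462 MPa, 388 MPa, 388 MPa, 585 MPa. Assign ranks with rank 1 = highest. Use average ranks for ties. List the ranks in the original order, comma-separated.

2, 5, 8, 7, 3, 5, 5, 1

Sorted (descending): 585, 492, 462, 388, 388, 388, 287, 265
The 3 values of 388 occupy positions 4–6 → average rank 5.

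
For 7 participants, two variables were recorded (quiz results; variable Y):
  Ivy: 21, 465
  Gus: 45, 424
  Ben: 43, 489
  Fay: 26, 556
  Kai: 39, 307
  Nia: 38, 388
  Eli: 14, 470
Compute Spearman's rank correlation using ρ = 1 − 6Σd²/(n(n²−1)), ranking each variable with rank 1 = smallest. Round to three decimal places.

-0.286

Ranks of variable 1: 2, 7, 6, 3, 5, 4, 1
Ranks of variable 2: 4, 3, 6, 7, 1, 2, 5
d = r₁ − r₂: -2, 4, 0, -4, 4, 2, -4
d²: 4, 16, 0, 16, 16, 4, 16; Σd² = 72
ρ = 1 − 6·72/(7·48) = 1 − 432/336 = -0.286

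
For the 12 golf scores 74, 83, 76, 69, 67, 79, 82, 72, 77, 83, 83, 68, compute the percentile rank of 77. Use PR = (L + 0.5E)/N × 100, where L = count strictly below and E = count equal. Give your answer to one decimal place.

N = 12.
Strictly below 77: 6. Equal to 77: 1.
PR = (6 + 0.5·1)/12 × 100 = 54.2

54.2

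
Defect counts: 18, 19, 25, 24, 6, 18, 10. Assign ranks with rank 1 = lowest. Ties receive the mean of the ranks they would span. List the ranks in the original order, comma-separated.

Sorted (ascending): 6, 10, 18, 18, 19, 24, 25
The 2 values of 18 occupy positions 3–4 → average rank (3+4)/2 = 3.5.

3.5, 5, 7, 6, 1, 3.5, 2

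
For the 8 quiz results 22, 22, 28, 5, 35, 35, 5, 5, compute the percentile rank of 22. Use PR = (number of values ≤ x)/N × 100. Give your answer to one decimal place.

62.5

N = 8.
Strictly below 22: 3. Equal to 22: 2.
PR = 5/8 × 100 = 62.5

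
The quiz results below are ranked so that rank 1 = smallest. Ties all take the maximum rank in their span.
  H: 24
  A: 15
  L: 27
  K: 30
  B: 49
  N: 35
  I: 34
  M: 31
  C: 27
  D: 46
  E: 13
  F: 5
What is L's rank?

6

Sorted (ascending): 5, 13, 15, 24, 27, 27, 30, 31, 34, 35, 46, 49
The 2 values of 27 occupy positions 5–6 → each gets rank 6.
L has value 27 → rank 6.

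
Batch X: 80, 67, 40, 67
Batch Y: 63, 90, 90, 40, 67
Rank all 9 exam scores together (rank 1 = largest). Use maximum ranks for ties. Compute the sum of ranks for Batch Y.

26

Sorted (descending): 90, 90, 80, 67, 67, 67, 63, 40, 40
The 2 values of 90 occupy positions 1–2 → each gets rank 2.
The 3 values of 67 occupy positions 4–6 → each gets rank 6.
The 2 values of 40 occupy positions 8–9 → each gets rank 9.
Batch Y values → pooled ranks: 63→7, 90→2, 90→2, 40→9, 67→6
Rank sum = 7 + 2 + 2 + 9 + 6 = 26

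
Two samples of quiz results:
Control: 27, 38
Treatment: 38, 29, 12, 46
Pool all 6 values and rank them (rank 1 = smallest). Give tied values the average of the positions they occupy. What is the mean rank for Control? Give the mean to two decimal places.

3.25

Sorted (ascending): 12, 27, 29, 38, 38, 46
The 2 values of 38 occupy positions 4–5 → average rank (4+5)/2 = 4.5.
Control values → pooled ranks: 27→2, 38→4.5
Mean rank = (2 + 4.5) / 2 = 3.25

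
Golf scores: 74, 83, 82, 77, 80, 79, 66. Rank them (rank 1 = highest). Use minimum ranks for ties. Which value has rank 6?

74

Sorted (descending): 83, 82, 80, 79, 77, 74, 66
No ties — each value takes its position as its rank.
Rank 6 → value 74.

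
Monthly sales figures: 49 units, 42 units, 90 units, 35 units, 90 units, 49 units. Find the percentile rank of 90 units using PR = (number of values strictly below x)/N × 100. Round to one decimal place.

N = 6.
Strictly below 90: 4. Equal to 90: 2.
PR = 4/6 × 100 = 66.7

66.7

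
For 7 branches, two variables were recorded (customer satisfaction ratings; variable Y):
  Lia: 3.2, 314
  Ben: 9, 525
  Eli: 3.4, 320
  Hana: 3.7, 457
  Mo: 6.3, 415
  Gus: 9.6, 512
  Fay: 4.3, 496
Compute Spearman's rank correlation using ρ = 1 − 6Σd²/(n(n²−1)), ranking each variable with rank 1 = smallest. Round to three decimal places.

Ranks of variable 1: 1, 6, 2, 3, 5, 7, 4
Ranks of variable 2: 1, 7, 2, 4, 3, 6, 5
d = r₁ − r₂: 0, -1, 0, -1, 2, 1, -1
d²: 0, 1, 0, 1, 4, 1, 1; Σd² = 8
ρ = 1 − 6·8/(7·48) = 1 − 48/336 = 0.857

0.857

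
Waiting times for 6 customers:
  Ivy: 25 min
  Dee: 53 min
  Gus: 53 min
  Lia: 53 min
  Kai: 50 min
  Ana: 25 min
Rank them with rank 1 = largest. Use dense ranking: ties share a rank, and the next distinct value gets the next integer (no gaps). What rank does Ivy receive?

3

Sorted (descending): 53, 53, 53, 50, 25, 25
The 3 values of 53 share dense rank 1.
The 2 values of 25 share dense rank 3.
Remaining distinct values take the next consecutive integers.
Ivy has value 25 min → rank 3.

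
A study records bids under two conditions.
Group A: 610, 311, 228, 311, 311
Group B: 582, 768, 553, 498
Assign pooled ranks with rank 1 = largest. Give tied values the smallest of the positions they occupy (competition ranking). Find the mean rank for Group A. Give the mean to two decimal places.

5.80

Sorted (descending): 768, 610, 582, 553, 498, 311, 311, 311, 228
The 3 values of 311 occupy positions 6–8 → each gets rank 6.
Group A values → pooled ranks: 610→2, 311→6, 228→9, 311→6, 311→6
Mean rank = (2 + 6 + 9 + 6 + 6) / 5 = 5.80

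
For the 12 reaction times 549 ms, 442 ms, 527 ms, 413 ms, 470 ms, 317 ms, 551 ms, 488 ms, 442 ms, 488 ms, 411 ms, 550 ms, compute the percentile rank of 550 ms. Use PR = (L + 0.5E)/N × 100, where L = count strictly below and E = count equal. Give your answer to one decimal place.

N = 12.
Strictly below 550: 10. Equal to 550: 1.
PR = (10 + 0.5·1)/12 × 100 = 87.5

87.5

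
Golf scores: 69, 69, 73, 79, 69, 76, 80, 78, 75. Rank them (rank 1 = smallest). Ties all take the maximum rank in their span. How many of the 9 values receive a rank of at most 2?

0

Sorted (ascending): 69, 69, 69, 73, 75, 76, 78, 79, 80
The 3 values of 69 occupy positions 1–3 → each gets rank 3.
Ranks ≤ 2: {} → 0 values.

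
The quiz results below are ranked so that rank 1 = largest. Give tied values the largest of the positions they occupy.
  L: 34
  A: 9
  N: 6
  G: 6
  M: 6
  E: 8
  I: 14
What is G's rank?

7

Sorted (descending): 34, 14, 9, 8, 6, 6, 6
The 3 values of 6 occupy positions 5–7 → each gets rank 7.
G has value 6 → rank 7.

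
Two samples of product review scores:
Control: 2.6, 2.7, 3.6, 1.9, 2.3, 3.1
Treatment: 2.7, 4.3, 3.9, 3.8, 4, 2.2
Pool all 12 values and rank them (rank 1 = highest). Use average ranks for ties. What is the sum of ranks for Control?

49.5

Sorted (descending): 4.3, 4, 3.9, 3.8, 3.6, 3.1, 2.7, 2.7, 2.6, 2.3, 2.2, 1.9
The 2 values of 2.7 occupy positions 7–8 → average rank (7+8)/2 = 7.5.
Control values → pooled ranks: 2.6→9, 2.7→7.5, 3.6→5, 1.9→12, 2.3→10, 3.1→6
Rank sum = 9 + 7.5 + 5 + 12 + 10 + 6 = 49.5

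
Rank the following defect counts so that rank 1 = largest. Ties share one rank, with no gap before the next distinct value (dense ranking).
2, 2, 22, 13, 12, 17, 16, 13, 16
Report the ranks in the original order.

Sorted (descending): 22, 17, 16, 16, 13, 13, 12, 2, 2
The 2 values of 16 share dense rank 3.
The 2 values of 13 share dense rank 4.
The 2 values of 2 share dense rank 6.
Remaining distinct values take the next consecutive integers.

6, 6, 1, 4, 5, 2, 3, 4, 3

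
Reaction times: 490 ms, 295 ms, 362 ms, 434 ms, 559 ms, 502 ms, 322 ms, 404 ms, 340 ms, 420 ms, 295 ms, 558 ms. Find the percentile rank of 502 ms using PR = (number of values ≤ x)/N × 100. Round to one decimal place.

N = 12.
Strictly below 502: 9. Equal to 502: 1.
PR = 10/12 × 100 = 83.3

83.3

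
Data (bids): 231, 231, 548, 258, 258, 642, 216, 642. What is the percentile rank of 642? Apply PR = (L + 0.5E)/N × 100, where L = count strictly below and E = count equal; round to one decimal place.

87.5

N = 8.
Strictly below 642: 6. Equal to 642: 2.
PR = (6 + 0.5·2)/8 × 100 = 87.5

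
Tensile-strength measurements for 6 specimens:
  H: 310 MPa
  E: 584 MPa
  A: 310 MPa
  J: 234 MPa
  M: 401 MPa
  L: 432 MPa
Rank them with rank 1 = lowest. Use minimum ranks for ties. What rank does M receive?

Sorted (ascending): 234, 310, 310, 401, 432, 584
The 2 values of 310 occupy positions 2–3 → each gets rank 2.
M has value 401 MPa → rank 4.

4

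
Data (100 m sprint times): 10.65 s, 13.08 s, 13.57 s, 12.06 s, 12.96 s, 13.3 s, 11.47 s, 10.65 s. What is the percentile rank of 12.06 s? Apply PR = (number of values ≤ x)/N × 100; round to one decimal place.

50.0

N = 8.
Strictly below 12.06: 3. Equal to 12.06: 1.
PR = 4/8 × 100 = 50.0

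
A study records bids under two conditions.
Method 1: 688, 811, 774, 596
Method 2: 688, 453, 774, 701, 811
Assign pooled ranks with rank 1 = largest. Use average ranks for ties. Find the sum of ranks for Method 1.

Sorted (descending): 811, 811, 774, 774, 701, 688, 688, 596, 453
The 2 values of 811 occupy positions 1–2 → average rank (1+2)/2 = 1.5.
The 2 values of 774 occupy positions 3–4 → average rank (3+4)/2 = 3.5.
The 2 values of 688 occupy positions 6–7 → average rank (6+7)/2 = 6.5.
Method 1 values → pooled ranks: 688→6.5, 811→1.5, 774→3.5, 596→8
Rank sum = 6.5 + 1.5 + 3.5 + 8 = 19.5

19.5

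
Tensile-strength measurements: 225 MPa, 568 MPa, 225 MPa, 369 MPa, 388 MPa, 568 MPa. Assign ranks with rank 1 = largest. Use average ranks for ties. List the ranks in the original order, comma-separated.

5.5, 1.5, 5.5, 4, 3, 1.5

Sorted (descending): 568, 568, 388, 369, 225, 225
The 2 values of 568 occupy positions 1–2 → average rank (1+2)/2 = 1.5.
The 2 values of 225 occupy positions 5–6 → average rank (5+6)/2 = 5.5.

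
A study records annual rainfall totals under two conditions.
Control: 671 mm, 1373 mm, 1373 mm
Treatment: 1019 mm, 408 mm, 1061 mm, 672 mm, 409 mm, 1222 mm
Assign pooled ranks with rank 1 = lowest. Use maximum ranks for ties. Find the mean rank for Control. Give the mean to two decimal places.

7.00

Sorted (ascending): 408, 409, 671, 672, 1019, 1061, 1222, 1373, 1373
The 2 values of 1373 occupy positions 8–9 → each gets rank 9.
Control values → pooled ranks: 671→3, 1373→9, 1373→9
Mean rank = (3 + 9 + 9) / 3 = 7.00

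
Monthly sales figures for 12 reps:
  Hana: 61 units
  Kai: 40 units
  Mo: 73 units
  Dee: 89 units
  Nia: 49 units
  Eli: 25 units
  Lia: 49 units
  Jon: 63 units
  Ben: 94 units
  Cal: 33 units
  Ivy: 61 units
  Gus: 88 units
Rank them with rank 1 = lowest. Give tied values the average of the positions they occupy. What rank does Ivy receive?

6.5

Sorted (ascending): 25, 33, 40, 49, 49, 61, 61, 63, 73, 88, 89, 94
The 2 values of 49 occupy positions 4–5 → average rank (4+5)/2 = 4.5.
The 2 values of 61 occupy positions 6–7 → average rank (6+7)/2 = 6.5.
Ivy has value 61 units → rank 6.5.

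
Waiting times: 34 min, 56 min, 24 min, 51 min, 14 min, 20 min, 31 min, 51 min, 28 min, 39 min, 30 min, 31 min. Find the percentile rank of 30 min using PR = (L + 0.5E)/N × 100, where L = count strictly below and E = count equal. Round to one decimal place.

37.5

N = 12.
Strictly below 30: 4. Equal to 30: 1.
PR = (4 + 0.5·1)/12 × 100 = 37.5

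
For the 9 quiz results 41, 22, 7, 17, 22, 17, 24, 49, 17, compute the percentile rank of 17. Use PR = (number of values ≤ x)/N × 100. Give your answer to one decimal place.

44.4

N = 9.
Strictly below 17: 1. Equal to 17: 3.
PR = 4/9 × 100 = 44.4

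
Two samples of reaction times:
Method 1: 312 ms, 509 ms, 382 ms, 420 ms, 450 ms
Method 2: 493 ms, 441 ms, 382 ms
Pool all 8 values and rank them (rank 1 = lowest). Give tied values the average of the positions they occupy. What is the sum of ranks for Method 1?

Sorted (ascending): 312, 382, 382, 420, 441, 450, 493, 509
The 2 values of 382 occupy positions 2–3 → average rank (2+3)/2 = 2.5.
Method 1 values → pooled ranks: 312→1, 509→8, 382→2.5, 420→4, 450→6
Rank sum = 1 + 8 + 2.5 + 4 + 6 = 21.5

21.5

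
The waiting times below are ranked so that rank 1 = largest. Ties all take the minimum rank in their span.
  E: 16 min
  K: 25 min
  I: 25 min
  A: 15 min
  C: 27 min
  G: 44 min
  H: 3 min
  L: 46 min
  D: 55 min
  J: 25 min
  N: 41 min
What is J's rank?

Sorted (descending): 55, 46, 44, 41, 27, 25, 25, 25, 16, 15, 3
The 3 values of 25 occupy positions 6–8 → each gets rank 6.
J has value 25 min → rank 6.

6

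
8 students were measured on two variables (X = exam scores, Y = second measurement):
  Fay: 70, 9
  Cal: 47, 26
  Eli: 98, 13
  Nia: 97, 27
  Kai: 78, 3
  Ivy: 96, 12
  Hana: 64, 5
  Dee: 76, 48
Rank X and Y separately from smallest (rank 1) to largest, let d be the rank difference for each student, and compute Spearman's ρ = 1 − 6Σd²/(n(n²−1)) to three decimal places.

0.167

Ranks of variable 1: 3, 1, 8, 7, 5, 6, 2, 4
Ranks of variable 2: 3, 6, 5, 7, 1, 4, 2, 8
d = r₁ − r₂: 0, -5, 3, 0, 4, 2, 0, -4
d²: 0, 25, 9, 0, 16, 4, 0, 16; Σd² = 70
ρ = 1 − 6·70/(8·63) = 1 − 420/504 = 0.167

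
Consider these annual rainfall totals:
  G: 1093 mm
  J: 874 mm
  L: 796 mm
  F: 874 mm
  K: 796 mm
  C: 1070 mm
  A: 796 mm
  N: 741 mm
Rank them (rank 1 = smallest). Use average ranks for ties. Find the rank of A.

Sorted (ascending): 741, 796, 796, 796, 874, 874, 1070, 1093
The 3 values of 796 occupy positions 2–4 → average rank 3.
The 2 values of 874 occupy positions 5–6 → average rank (5+6)/2 = 5.5.
A has value 796 mm → rank 3.

3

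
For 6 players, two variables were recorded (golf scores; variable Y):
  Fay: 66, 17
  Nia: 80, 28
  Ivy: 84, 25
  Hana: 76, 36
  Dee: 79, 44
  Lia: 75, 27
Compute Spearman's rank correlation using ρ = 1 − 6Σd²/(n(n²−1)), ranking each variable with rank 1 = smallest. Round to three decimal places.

Ranks of variable 1: 1, 5, 6, 3, 4, 2
Ranks of variable 2: 1, 4, 2, 5, 6, 3
d = r₁ − r₂: 0, 1, 4, -2, -2, -1
d²: 0, 1, 16, 4, 4, 1; Σd² = 26
ρ = 1 − 6·26/(6·35) = 1 − 156/210 = 0.257

0.257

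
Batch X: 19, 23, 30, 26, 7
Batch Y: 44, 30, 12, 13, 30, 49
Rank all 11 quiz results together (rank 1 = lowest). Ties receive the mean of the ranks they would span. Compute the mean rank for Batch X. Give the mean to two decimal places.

Sorted (ascending): 7, 12, 13, 19, 23, 26, 30, 30, 30, 44, 49
The 3 values of 30 occupy positions 7–9 → average rank 8.
Batch X values → pooled ranks: 19→4, 23→5, 30→8, 26→6, 7→1
Mean rank = (4 + 5 + 8 + 6 + 1) / 5 = 4.80

4.80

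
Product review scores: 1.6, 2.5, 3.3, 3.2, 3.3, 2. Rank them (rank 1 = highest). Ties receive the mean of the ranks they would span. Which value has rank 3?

3.2

Sorted (descending): 3.3, 3.3, 3.2, 2.5, 2, 1.6
The 2 values of 3.3 occupy positions 1–2 → average rank (1+2)/2 = 1.5.
Rank 3 → value 3.2.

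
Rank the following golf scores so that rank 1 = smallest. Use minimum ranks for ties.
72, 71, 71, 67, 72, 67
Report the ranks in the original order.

5, 3, 3, 1, 5, 1

Sorted (ascending): 67, 67, 71, 71, 72, 72
The 2 values of 67 occupy positions 1–2 → each gets rank 1.
The 2 values of 71 occupy positions 3–4 → each gets rank 3.
The 2 values of 72 occupy positions 5–6 → each gets rank 5.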